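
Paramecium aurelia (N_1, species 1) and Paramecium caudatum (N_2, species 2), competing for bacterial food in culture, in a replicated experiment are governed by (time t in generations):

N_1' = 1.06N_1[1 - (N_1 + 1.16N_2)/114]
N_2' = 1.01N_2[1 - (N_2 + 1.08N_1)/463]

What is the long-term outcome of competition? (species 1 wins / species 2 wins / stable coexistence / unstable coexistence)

species 2 excludes species 1

Compare the nullcline intercepts: K1/α12 = 114/1.16 = 98.3 < K2 = 463; K2/α21 = 463/1.08 = 429 > K1 = 114.
Since the inequalities point opposite ways, species 2 can invade but species 1 cannot.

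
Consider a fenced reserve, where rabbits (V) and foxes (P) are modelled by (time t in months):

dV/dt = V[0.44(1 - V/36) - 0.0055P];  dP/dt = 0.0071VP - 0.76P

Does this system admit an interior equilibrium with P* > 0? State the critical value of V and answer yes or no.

Threshold V = 107; K < 107, so no, the predator goes extinct.

The predator equation gives dP/dt > 0 only when V > 0.76/0.0071 = 107.
Without the predator, V → K = 36. Since 36 < 107, the predator cannot invade.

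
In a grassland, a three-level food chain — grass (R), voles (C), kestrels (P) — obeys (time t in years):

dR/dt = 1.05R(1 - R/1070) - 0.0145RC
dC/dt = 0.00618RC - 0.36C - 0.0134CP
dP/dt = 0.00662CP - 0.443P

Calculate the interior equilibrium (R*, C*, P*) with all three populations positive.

From dP/dt = 0: 0.00662C* = 0.443, so C* = 66.9.
From dR/dt = 0: 1.05(1 - R*/1070) = 0.0145·66.9, giving R* = 1070·(1 - 0.924) = 81.2.
From dC/dt = 0: 0.00618·81.2 - 0.36 = 0.0134P*, so P* = 0.142/0.0134 = 10.6.

R* ≈ 81.2, C* ≈ 66.9, P* ≈ 10.6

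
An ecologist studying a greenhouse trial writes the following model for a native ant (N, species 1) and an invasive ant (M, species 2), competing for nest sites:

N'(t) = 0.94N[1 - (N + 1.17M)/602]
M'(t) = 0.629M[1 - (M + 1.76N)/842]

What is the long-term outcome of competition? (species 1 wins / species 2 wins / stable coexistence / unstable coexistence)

unstable coexistence (outcome depends on initial conditions)

Compare the nullcline intercepts: K1/α12 = 602/1.17 = 515 < K2 = 842; K2/α21 = 842/1.76 = 478 < K1 = 602.
Since both are reversed, neither can invade when rare; the interior point is a saddle.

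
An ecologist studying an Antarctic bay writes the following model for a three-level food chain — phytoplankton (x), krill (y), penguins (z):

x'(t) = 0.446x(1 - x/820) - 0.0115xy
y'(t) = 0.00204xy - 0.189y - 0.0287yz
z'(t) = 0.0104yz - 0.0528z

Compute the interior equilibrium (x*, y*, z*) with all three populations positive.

From dz/dt = 0: 0.0104y* = 0.0528, so y* = 5.08.
From dx/dt = 0: 0.446(1 - x*/820) = 0.0115·5.08, giving x* = 820·(1 - 0.131) = 713.
From dy/dt = 0: 0.00204·713 - 0.189 = 0.0287z*, so z* = 1.26/0.0287 = 44.1.

x* ≈ 713, y* ≈ 5.08, z* ≈ 44.1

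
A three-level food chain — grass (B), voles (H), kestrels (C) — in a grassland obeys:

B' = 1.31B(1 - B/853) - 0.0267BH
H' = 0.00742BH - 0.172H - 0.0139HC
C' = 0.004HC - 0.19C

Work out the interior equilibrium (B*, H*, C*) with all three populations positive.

B* ≈ 27.2, H* ≈ 47.5, C* ≈ 2.14

From dC/dt = 0: 0.004H* = 0.19, so H* = 47.5.
From dB/dt = 0: 1.31(1 - B*/853) = 0.0267·47.5, giving B* = 853·(1 - 0.968) = 27.2.
From dH/dt = 0: 0.00742·27.2 - 0.172 = 0.0139C*, so C* = 0.0297/0.0139 = 2.14.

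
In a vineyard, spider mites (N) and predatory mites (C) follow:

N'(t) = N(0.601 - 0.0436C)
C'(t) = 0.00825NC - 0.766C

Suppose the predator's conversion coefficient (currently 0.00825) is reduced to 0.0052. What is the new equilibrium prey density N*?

At the interior fixed point, setting dC/dt = 0 with C > 0 fixes N* = (predator death rate)/(NC coefficient) — independent of the other coefficients.
With the change, N* = 0.766/0.0052 = 147; it rises from 92.8.

N* ≈ 147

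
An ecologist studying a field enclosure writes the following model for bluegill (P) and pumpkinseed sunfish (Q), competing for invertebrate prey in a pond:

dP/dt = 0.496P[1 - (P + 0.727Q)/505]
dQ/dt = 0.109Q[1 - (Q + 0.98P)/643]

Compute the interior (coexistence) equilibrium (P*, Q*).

Setting both brackets to zero gives the nullclines P + 0.727Q = 505 and 0.98P + Q = 643.
Substituting Q = 643 - 0.98P into the first: P(1 - 0.727·0.98) = 505 - 0.727·643.
So P* = 37.5/0.288 = 131, and then Q* = 643 - 0.98·131 = 515.

P* ≈ 131, Q* ≈ 515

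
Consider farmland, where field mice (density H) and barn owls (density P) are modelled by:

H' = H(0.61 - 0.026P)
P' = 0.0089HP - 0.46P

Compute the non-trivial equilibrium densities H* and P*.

H* ≈ 51.7, P* ≈ 23.5

Set dP/dt = 0 with P > 0: 0.0089H - 0.46 = 0, so H* = 0.46/0.0089 = 51.7.
Set dH/dt = 0 with H > 0: 0.61 - 0.026P = 0, so P* = 0.61/0.026 = 23.5.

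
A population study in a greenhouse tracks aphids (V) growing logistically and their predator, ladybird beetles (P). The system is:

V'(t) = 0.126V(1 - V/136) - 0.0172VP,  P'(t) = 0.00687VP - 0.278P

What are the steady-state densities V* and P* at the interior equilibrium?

V* ≈ 40.5, P* ≈ 5.15

From dP/dt = 0 with P > 0: 0.00687V* = 0.278, so V* = 40.5.
Substitute into dV/dt = 0: 0.126(1 - 40.5/136) = 0.0172P*.
The bracket is 0.702, giving P* = 0.0885/0.0172 = 5.15.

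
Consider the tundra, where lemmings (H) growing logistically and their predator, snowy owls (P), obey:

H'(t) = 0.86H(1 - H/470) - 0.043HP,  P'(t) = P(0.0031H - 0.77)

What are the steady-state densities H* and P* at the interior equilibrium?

From dP/dt = 0 with P > 0: 0.0031H* = 0.77, so H* = 248.
Substitute into dH/dt = 0: 0.86(1 - 248/470) = 0.043P*.
The bracket is 0.472, giving P* = 0.406/0.043 = 9.43.

H* ≈ 248, P* ≈ 9.43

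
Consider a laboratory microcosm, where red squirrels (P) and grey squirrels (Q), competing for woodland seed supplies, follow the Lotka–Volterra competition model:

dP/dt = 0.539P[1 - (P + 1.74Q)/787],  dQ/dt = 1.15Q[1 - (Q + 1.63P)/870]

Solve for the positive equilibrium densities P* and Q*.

P* ≈ 396, Q* ≈ 225

Setting both brackets to zero gives the nullclines P + 1.74Q = 787 and 1.63P + Q = 870.
Substituting Q = 870 - 1.63P into the first: P(1 - 1.74·1.63) = 787 - 1.74·870.
So P* = -727/-1.84 = 396, and then Q* = 870 - 1.63·396 = 225.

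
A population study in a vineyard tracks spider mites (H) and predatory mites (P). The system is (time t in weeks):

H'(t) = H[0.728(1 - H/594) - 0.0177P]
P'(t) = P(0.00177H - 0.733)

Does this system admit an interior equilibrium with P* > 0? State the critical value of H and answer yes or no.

The predator equation gives dP/dt > 0 only when H > 0.733/0.00177 = 414.
Without the predator, H → K = 594. Since 594 > 414, the predator can invade and persist.

Threshold H = 414; K > 414, so yes, the predator persists.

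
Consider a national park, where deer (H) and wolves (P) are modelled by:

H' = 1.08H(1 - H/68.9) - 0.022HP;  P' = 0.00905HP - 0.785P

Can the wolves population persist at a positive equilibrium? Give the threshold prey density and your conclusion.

The predator equation gives dP/dt > 0 only when H > 0.785/0.00905 = 86.7.
Without the predator, H → K = 68.9. Since 68.9 < 86.7, the predator cannot invade.

Threshold H = 86.7; K < 86.7, so no, the predator goes extinct.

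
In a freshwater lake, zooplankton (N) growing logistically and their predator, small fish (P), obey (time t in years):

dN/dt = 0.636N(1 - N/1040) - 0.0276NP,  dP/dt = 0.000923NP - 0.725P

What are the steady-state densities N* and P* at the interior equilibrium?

From dP/dt = 0 with P > 0: 0.000923N* = 0.725, so N* = 785.
Substitute into dN/dt = 0: 0.636(1 - 785/1040) = 0.0276P*.
The bracket is 0.245, giving P* = 0.156/0.0276 = 5.64.

N* ≈ 785, P* ≈ 5.64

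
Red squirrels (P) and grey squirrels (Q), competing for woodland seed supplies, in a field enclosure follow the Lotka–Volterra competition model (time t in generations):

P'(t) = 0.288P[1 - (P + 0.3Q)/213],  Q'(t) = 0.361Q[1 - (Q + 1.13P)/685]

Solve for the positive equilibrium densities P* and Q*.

P* ≈ 11.3, Q* ≈ 672

Setting both brackets to zero gives the nullclines P + 0.3Q = 213 and 1.13P + Q = 685.
Substituting Q = 685 - 1.13P into the first: P(1 - 0.3·1.13) = 213 - 0.3·685.
So P* = 7.5/0.661 = 11.3, and then Q* = 685 - 1.13·11.3 = 672.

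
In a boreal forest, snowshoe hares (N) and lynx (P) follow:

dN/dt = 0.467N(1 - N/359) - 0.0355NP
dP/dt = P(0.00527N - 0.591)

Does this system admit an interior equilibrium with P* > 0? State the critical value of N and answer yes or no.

The predator equation gives dP/dt > 0 only when N > 0.591/0.00527 = 112.
Without the predator, N → K = 359. Since 359 > 112, the predator can invade and persist.

Threshold N = 112; K > 112, so yes, the predator persists.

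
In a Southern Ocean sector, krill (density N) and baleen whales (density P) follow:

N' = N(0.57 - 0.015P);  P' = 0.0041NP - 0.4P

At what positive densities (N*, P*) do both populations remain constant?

N* ≈ 97.6, P* ≈ 38

Set dP/dt = 0 with P > 0: 0.0041N - 0.4 = 0, so N* = 0.4/0.0041 = 97.6.
Set dN/dt = 0 with N > 0: 0.57 - 0.015P = 0, so P* = 0.57/0.015 = 38.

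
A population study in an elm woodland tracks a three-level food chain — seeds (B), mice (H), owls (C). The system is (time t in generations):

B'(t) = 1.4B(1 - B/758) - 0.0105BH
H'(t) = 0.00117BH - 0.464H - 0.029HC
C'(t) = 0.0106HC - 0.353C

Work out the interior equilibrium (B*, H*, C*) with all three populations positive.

B* ≈ 569, H* ≈ 33.3, C* ≈ 6.94

From dC/dt = 0: 0.0106H* = 0.353, so H* = 33.3.
From dB/dt = 0: 1.4(1 - B*/758) = 0.0105·33.3, giving B* = 758·(1 - 0.25) = 569.
From dH/dt = 0: 0.00117·569 - 0.464 = 0.029C*, so C* = 0.201/0.029 = 6.94.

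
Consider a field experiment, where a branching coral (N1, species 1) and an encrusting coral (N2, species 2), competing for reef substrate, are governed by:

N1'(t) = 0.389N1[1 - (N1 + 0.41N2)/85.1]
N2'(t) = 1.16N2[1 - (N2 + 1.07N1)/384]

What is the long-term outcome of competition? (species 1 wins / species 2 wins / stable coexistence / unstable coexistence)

species 2 excludes species 1

Compare the nullcline intercepts: K1/α12 = 85.1/0.41 = 208 < K2 = 384; K2/α21 = 384/1.07 = 359 > K1 = 85.1.
Since the inequalities point opposite ways, species 2 can invade but species 1 cannot.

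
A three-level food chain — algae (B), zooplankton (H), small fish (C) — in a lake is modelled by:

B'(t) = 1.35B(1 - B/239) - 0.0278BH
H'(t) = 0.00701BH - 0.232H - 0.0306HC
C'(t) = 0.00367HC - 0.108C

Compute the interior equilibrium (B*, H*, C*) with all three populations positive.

From dC/dt = 0: 0.00367H* = 0.108, so H* = 29.4.
From dB/dt = 0: 1.35(1 - B*/239) = 0.0278·29.4, giving B* = 239·(1 - 0.606) = 94.2.
From dH/dt = 0: 0.00701·94.2 - 0.232 = 0.0306C*, so C* = 0.428/0.0306 = 14.

B* ≈ 94.2, H* ≈ 29.4, C* ≈ 14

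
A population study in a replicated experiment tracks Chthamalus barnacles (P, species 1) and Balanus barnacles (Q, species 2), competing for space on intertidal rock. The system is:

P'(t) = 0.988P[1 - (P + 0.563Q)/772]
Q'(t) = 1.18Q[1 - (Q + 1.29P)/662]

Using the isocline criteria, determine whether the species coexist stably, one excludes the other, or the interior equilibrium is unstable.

species 1 excludes species 2

Compare the nullcline intercepts: K1/α12 = 772/0.563 = 1370 > K2 = 662; K2/α21 = 662/1.29 = 513 < K1 = 772.
Since the inequalities point opposite ways, species 1 can invade but species 2 cannot.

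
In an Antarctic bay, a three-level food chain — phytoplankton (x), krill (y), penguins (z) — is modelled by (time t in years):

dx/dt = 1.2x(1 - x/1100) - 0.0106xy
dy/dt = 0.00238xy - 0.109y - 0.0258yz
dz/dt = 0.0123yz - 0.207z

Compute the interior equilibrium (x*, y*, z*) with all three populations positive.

From dz/dt = 0: 0.0123y* = 0.207, so y* = 16.8.
From dx/dt = 0: 1.2(1 - x*/1100) = 0.0106·16.8, giving x* = 1100·(1 - 0.149) = 936.
From dy/dt = 0: 0.00238·936 - 0.109 = 0.0258z*, so z* = 2.12/0.0258 = 82.2.

x* ≈ 936, y* ≈ 16.8, z* ≈ 82.2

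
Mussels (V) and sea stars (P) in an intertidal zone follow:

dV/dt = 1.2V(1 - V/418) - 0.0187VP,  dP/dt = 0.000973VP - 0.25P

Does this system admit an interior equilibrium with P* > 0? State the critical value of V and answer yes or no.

The predator equation gives dP/dt > 0 only when V > 0.25/0.000973 = 257.
Without the predator, V → K = 418. Since 418 > 257, the predator can invade and persist.

Threshold V = 257; K > 257, so yes, the predator persists.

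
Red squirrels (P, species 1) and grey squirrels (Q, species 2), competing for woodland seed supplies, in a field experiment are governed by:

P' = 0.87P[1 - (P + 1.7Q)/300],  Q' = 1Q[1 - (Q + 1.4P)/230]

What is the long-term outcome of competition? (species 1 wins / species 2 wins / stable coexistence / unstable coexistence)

unstable coexistence (outcome depends on initial conditions)

Compare the nullcline intercepts: K1/α12 = 300/1.7 = 176 < K2 = 230; K2/α21 = 230/1.4 = 164 < K1 = 300.
Since both are reversed, neither can invade when rare; the interior point is a saddle.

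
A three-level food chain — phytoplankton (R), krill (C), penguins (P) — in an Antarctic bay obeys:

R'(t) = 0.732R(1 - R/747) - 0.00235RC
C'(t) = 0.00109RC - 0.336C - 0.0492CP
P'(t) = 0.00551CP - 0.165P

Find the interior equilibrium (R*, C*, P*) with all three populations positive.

R* ≈ 675, C* ≈ 29.9, P* ≈ 8.13

From dP/dt = 0: 0.00551C* = 0.165, so C* = 29.9.
From dR/dt = 0: 0.732(1 - R*/747) = 0.00235·29.9, giving R* = 747·(1 - 0.0961) = 675.
From dC/dt = 0: 0.00109·675 - 0.336 = 0.0492P*, so P* = 0.4/0.0492 = 8.13.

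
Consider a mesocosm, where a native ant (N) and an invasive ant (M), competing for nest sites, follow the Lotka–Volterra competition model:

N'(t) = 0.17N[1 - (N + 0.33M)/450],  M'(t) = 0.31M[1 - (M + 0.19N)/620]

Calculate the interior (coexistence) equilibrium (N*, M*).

Setting both brackets to zero gives the nullclines N + 0.33M = 450 and 0.19N + M = 620.
Substituting M = 620 - 0.19N into the first: N(1 - 0.33·0.19) = 450 - 0.33·620.
So N* = 245/0.937 = 262, and then M* = 620 - 0.19·262 = 570.

N* ≈ 262, M* ≈ 570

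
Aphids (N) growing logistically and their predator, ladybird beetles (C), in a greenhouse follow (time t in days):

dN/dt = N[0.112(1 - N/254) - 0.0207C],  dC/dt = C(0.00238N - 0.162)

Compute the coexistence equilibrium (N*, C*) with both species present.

N* ≈ 68.1, C* ≈ 3.96

From dC/dt = 0 with C > 0: 0.00238N* = 0.162, so N* = 68.1.
Substitute into dN/dt = 0: 0.112(1 - 68.1/254) = 0.0207C*.
The bracket is 0.732, giving C* = 0.082/0.0207 = 3.96.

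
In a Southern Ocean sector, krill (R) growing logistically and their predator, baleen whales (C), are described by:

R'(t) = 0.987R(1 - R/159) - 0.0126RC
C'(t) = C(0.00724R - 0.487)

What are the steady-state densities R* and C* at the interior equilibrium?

From dC/dt = 0 with C > 0: 0.00724R* = 0.487, so R* = 67.3.
Substitute into dR/dt = 0: 0.987(1 - 67.3/159) = 0.0126C*.
The bracket is 0.577, giving C* = 0.569/0.0126 = 45.2.

R* ≈ 67.3, C* ≈ 45.2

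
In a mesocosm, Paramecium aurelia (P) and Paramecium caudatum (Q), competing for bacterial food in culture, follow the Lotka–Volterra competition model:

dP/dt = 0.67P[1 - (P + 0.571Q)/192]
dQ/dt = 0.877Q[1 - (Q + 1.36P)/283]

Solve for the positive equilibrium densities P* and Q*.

P* ≈ 136, Q* ≈ 97.9

Setting both brackets to zero gives the nullclines P + 0.571Q = 192 and 1.36P + Q = 283.
Substituting Q = 283 - 1.36P into the first: P(1 - 0.571·1.36) = 192 - 0.571·283.
So P* = 30.4/0.223 = 136, and then Q* = 283 - 1.36·136 = 97.9.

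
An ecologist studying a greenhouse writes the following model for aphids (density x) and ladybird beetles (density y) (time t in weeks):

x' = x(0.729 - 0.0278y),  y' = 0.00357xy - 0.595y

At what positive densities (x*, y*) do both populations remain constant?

x* ≈ 167, y* ≈ 26.2

Set dy/dt = 0 with y > 0: 0.00357x - 0.595 = 0, so x* = 0.595/0.00357 = 167.
Set dx/dt = 0 with x > 0: 0.729 - 0.0278y = 0, so y* = 0.729/0.0278 = 26.2.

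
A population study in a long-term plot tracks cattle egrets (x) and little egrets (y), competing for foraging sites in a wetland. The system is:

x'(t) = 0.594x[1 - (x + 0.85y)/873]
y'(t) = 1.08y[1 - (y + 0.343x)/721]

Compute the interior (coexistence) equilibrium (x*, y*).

Setting both brackets to zero gives the nullclines x + 0.85y = 873 and 0.343x + y = 721.
Substituting y = 721 - 0.343x into the first: x(1 - 0.85·0.343) = 873 - 0.85·721.
So x* = 260/0.708 = 367, and then y* = 721 - 0.343·367 = 595.

x* ≈ 367, y* ≈ 595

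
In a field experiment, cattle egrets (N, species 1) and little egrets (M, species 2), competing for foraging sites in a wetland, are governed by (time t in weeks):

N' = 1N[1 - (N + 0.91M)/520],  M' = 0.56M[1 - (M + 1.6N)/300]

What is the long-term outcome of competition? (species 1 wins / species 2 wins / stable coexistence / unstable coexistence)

species 1 excludes species 2

Compare the nullcline intercepts: K1/α12 = 520/0.91 = 571 > K2 = 300; K2/α21 = 300/1.6 = 188 < K1 = 520.
Since the inequalities point opposite ways, species 1 can invade but species 2 cannot.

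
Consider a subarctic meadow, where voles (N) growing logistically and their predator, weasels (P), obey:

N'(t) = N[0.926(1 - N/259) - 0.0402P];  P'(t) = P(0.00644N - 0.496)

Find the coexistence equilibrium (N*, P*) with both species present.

N* ≈ 77, P* ≈ 16.2

From dP/dt = 0 with P > 0: 0.00644N* = 0.496, so N* = 77.
Substitute into dN/dt = 0: 0.926(1 - 77/259) = 0.0402P*.
The bracket is 0.703, giving P* = 0.651/0.0402 = 16.2.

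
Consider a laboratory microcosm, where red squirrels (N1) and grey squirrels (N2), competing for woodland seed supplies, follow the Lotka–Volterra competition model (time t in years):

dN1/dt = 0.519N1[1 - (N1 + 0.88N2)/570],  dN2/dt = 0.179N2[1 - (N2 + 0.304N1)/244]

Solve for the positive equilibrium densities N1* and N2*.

Setting both brackets to zero gives the nullclines N1 + 0.88N2 = 570 and 0.304N1 + N2 = 244.
Substituting N2 = 244 - 0.304N1 into the first: N1(1 - 0.88·0.304) = 570 - 0.88·244.
So N1* = 355/0.732 = 485, and then N2* = 244 - 0.304·485 = 96.5.

N1* ≈ 485, N2* ≈ 96.5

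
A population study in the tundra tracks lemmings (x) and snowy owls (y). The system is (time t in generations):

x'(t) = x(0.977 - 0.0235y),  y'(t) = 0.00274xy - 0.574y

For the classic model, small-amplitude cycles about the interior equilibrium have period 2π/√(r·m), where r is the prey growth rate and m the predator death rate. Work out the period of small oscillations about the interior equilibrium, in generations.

T ≈ 8.39 generations

Here r = 0.977 and m = 0.574, so r·m = 0.561.
ω = √0.561 = 0.749 per generation, hence T = 2π/ω ≈ 8.39 generations.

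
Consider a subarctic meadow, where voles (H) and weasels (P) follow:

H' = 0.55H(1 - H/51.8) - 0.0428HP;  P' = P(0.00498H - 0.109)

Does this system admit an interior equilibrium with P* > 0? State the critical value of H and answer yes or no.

The predator equation gives dP/dt > 0 only when H > 0.109/0.00498 = 21.9.
Without the predator, H → K = 51.8. Since 51.8 > 21.9, the predator can invade and persist.

Threshold H = 21.9; K > 21.9, so yes, the predator persists.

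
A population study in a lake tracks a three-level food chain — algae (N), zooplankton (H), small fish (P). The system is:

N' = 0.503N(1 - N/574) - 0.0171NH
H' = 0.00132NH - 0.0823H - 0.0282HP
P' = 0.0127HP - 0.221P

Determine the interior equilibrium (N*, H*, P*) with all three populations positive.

N* ≈ 234, H* ≈ 17.4, P* ≈ 8.05

From dP/dt = 0: 0.0127H* = 0.221, so H* = 17.4.
From dN/dt = 0: 0.503(1 - N*/574) = 0.0171·17.4, giving N* = 574·(1 - 0.592) = 234.
From dH/dt = 0: 0.00132·234 - 0.0823 = 0.0282P*, so P* = 0.227/0.0282 = 8.05.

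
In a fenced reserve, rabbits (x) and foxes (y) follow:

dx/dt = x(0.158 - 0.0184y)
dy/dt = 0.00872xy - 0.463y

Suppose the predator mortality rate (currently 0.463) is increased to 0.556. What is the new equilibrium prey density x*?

x* ≈ 63.8

At the interior fixed point, setting dy/dt = 0 with y > 0 fixes x* = (predator death rate)/(xy coefficient) — independent of the other coefficients.
With the change, x* = 0.556/0.00872 = 63.8; it rises from 53.1.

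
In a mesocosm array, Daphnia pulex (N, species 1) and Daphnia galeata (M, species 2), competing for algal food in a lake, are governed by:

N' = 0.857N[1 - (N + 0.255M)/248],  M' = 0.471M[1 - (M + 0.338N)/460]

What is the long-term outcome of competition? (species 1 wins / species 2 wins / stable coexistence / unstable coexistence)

Compare the nullcline intercepts: K1/α12 = 248/0.255 = 973 > K2 = 460; K2/α21 = 460/0.338 = 1360 > K1 = 248.
Since both inequalities hold, each species can invade when rare, so the interior equilibrium is stable.

stable coexistence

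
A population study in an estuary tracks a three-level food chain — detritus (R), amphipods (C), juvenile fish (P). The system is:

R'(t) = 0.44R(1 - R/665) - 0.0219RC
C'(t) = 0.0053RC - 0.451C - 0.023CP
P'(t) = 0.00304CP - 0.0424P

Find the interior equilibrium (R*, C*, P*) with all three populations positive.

From dP/dt = 0: 0.00304C* = 0.0424, so C* = 13.9.
From dR/dt = 0: 0.44(1 - R*/665) = 0.0219·13.9, giving R* = 665·(1 - 0.694) = 203.
From dC/dt = 0: 0.0053·203 - 0.451 = 0.023P*, so P* = 0.627/0.023 = 27.3.

R* ≈ 203, C* ≈ 13.9, P* ≈ 27.3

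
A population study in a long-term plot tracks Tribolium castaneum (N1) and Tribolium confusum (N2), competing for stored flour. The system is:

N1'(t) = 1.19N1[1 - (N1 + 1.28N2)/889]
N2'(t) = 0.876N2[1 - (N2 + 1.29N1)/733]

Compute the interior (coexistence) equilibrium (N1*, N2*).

N1* ≈ 75.6, N2* ≈ 635

Setting both brackets to zero gives the nullclines N1 + 1.28N2 = 889 and 1.29N1 + N2 = 733.
Substituting N2 = 733 - 1.29N1 into the first: N1(1 - 1.28·1.29) = 889 - 1.28·733.
So N1* = -49.2/-0.651 = 75.6, and then N2* = 733 - 1.29·75.6 = 635.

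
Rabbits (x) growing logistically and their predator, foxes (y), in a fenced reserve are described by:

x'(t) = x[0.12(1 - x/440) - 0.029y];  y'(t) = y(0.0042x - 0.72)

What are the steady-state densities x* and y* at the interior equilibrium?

From dy/dt = 0 with y > 0: 0.0042x* = 0.72, so x* = 171.
Substitute into dx/dt = 0: 0.12(1 - 171/440) = 0.029y*.
The bracket is 0.61, giving y* = 0.0732/0.029 = 2.53.

x* ≈ 171, y* ≈ 2.53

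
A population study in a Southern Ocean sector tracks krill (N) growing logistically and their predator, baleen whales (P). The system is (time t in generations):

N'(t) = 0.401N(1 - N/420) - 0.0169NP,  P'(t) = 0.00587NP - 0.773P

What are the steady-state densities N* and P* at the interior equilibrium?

N* ≈ 132, P* ≈ 16.3

From dP/dt = 0 with P > 0: 0.00587N* = 0.773, so N* = 132.
Substitute into dN/dt = 0: 0.401(1 - 132/420) = 0.0169P*.
The bracket is 0.686, giving P* = 0.275/0.0169 = 16.3.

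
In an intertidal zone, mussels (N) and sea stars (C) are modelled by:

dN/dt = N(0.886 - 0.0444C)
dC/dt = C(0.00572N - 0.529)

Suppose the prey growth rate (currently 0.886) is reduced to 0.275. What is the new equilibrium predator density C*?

At the interior fixed point, setting dN/dt = 0 with N > 0 fixes C* = (prey growth rate)/(NC coefficient) — independent of the other coefficients.
With the change, C* = 0.275/0.0444 = 6.19; it falls from 20.

C* ≈ 6.19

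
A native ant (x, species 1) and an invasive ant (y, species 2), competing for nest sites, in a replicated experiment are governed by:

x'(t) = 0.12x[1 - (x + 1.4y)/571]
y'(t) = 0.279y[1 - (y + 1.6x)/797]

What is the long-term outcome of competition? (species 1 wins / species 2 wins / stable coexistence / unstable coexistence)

Compare the nullcline intercepts: K1/α12 = 571/1.4 = 408 < K2 = 797; K2/α21 = 797/1.6 = 498 < K1 = 571.
Since both are reversed, neither can invade when rare; the interior point is a saddle.

unstable coexistence (outcome depends on initial conditions)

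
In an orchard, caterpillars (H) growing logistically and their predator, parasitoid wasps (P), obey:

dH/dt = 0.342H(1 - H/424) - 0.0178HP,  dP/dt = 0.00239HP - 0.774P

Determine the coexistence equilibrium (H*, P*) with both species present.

H* ≈ 324, P* ≈ 4.54

From dP/dt = 0 with P > 0: 0.00239H* = 0.774, so H* = 324.
Substitute into dH/dt = 0: 0.342(1 - 324/424) = 0.0178P*.
The bracket is 0.236, giving P* = 0.0808/0.0178 = 4.54.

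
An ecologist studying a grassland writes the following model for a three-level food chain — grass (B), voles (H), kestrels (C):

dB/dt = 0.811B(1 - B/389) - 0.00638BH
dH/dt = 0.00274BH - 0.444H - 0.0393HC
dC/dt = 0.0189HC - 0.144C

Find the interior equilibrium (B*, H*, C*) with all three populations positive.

From dC/dt = 0: 0.0189H* = 0.144, so H* = 7.62.
From dB/dt = 0: 0.811(1 - B*/389) = 0.00638·7.62, giving B* = 389·(1 - 0.0599) = 366.
From dH/dt = 0: 0.00274·366 - 0.444 = 0.0393C*, so C* = 0.558/0.0393 = 14.2.

B* ≈ 366, H* ≈ 7.62, C* ≈ 14.2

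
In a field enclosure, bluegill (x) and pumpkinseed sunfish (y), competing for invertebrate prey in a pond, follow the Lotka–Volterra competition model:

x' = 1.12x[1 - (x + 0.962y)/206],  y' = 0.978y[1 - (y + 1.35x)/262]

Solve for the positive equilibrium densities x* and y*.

x* ≈ 154, y* ≈ 53.9

Setting both brackets to zero gives the nullclines x + 0.962y = 206 and 1.35x + y = 262.
Substituting y = 262 - 1.35x into the first: x(1 - 0.962·1.35) = 206 - 0.962·262.
So x* = -46/-0.299 = 154, and then y* = 262 - 1.35·154 = 53.9.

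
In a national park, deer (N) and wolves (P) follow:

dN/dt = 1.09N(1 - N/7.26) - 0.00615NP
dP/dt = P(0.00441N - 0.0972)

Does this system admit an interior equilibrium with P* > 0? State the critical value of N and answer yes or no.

The predator equation gives dP/dt > 0 only when N > 0.0972/0.00441 = 22.
Without the predator, N → K = 7.26. Since 7.26 < 22, the predator cannot invade.

Threshold N = 22; K < 22, so no, the predator goes extinct.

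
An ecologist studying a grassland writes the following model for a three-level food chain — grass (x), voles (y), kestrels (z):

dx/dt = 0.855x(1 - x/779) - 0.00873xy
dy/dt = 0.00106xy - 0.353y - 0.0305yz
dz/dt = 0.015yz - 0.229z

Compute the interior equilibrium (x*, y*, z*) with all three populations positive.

x* ≈ 658, y* ≈ 15.3, z* ≈ 11.3

From dz/dt = 0: 0.015y* = 0.229, so y* = 15.3.
From dx/dt = 0: 0.855(1 - x*/779) = 0.00873·15.3, giving x* = 779·(1 - 0.156) = 658.
From dy/dt = 0: 0.00106·658 - 0.353 = 0.0305z*, so z* = 0.344/0.0305 = 11.3.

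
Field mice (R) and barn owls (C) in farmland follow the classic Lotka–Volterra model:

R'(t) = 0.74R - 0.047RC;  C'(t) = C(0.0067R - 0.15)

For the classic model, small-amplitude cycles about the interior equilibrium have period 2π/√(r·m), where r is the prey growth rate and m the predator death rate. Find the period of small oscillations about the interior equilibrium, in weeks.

Here r = 0.74 and m = 0.15, so r·m = 0.111.
ω = √0.111 = 0.333 per week, hence T = 2π/ω ≈ 18.9 weeks.

T ≈ 18.9 weeks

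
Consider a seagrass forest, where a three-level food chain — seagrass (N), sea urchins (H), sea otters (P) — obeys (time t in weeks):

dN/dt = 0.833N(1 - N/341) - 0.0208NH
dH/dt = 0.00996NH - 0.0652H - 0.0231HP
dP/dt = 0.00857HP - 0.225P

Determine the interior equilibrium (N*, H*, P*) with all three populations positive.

From dP/dt = 0: 0.00857H* = 0.225, so H* = 26.3.
From dN/dt = 0: 0.833(1 - N*/341) = 0.0208·26.3, giving N* = 341·(1 - 0.656) = 117.
From dH/dt = 0: 0.00996·117 - 0.0652 = 0.0231P*, so P* = 1.1/0.0231 = 47.8.

N* ≈ 117, H* ≈ 26.3, P* ≈ 47.8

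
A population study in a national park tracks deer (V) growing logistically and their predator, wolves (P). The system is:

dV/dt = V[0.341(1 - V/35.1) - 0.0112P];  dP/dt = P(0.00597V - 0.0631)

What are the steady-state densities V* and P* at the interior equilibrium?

V* ≈ 10.6, P* ≈ 21.3

From dP/dt = 0 with P > 0: 0.00597V* = 0.0631, so V* = 10.6.
Substitute into dV/dt = 0: 0.341(1 - 10.6/35.1) = 0.0112P*.
The bracket is 0.699, giving P* = 0.238/0.0112 = 21.3.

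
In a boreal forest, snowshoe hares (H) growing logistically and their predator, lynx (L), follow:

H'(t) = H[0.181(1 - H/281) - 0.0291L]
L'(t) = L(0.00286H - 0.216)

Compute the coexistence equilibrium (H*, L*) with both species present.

From dL/dt = 0 with L > 0: 0.00286H* = 0.216, so H* = 75.5.
Substitute into dH/dt = 0: 0.181(1 - 75.5/281) = 0.0291L*.
The bracket is 0.731, giving L* = 0.132/0.0291 = 4.55.

H* ≈ 75.5, L* ≈ 4.55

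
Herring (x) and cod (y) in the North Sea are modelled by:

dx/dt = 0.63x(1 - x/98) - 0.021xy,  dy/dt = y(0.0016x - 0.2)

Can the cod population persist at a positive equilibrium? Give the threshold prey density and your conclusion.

The predator equation gives dy/dt > 0 only when x > 0.2/0.0016 = 125.
Without the predator, x → K = 98. Since 98 < 125, the predator cannot invade.

Threshold x = 125; K < 125, so no, the predator goes extinct.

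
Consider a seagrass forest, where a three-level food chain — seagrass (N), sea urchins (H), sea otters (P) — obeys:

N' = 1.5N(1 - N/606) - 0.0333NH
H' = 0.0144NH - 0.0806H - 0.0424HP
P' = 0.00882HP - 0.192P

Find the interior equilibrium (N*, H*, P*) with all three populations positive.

N* ≈ 313, H* ≈ 21.8, P* ≈ 104

From dP/dt = 0: 0.00882H* = 0.192, so H* = 21.8.
From dN/dt = 0: 1.5(1 - N*/606) = 0.0333·21.8, giving N* = 606·(1 - 0.483) = 313.
From dH/dt = 0: 0.0144·313 - 0.0806 = 0.0424P*, so P* = 4.43/0.0424 = 104.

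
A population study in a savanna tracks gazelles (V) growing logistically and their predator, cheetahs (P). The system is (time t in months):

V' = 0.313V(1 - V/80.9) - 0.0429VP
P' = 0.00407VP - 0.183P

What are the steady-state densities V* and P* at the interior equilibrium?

V* ≈ 45, P* ≈ 3.24

From dP/dt = 0 with P > 0: 0.00407V* = 0.183, so V* = 45.
Substitute into dV/dt = 0: 0.313(1 - 45/80.9) = 0.0429P*.
The bracket is 0.444, giving P* = 0.139/0.0429 = 3.24.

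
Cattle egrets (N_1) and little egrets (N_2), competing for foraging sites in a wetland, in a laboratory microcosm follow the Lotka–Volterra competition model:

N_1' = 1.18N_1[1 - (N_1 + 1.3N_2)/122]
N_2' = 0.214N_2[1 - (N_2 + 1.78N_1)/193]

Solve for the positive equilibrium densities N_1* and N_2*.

Setting both brackets to zero gives the nullclines N_1 + 1.3N_2 = 122 and 1.78N_1 + N_2 = 193.
Substituting N_2 = 193 - 1.78N_1 into the first: N_1(1 - 1.3·1.78) = 122 - 1.3·193.
So N_1* = -129/-1.31 = 98.1, and then N_2* = 193 - 1.78·98.1 = 18.4.

N_1* ≈ 98.1, N_2* ≈ 18.4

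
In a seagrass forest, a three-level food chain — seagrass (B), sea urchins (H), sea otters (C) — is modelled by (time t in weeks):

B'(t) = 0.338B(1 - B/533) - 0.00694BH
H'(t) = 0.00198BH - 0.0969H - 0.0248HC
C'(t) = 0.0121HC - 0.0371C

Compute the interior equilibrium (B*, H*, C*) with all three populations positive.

B* ≈ 499, H* ≈ 3.07, C* ≈ 36

From dC/dt = 0: 0.0121H* = 0.0371, so H* = 3.07.
From dB/dt = 0: 0.338(1 - B*/533) = 0.00694·3.07, giving B* = 533·(1 - 0.063) = 499.
From dH/dt = 0: 0.00198·499 - 0.0969 = 0.0248C*, so C* = 0.892/0.0248 = 36.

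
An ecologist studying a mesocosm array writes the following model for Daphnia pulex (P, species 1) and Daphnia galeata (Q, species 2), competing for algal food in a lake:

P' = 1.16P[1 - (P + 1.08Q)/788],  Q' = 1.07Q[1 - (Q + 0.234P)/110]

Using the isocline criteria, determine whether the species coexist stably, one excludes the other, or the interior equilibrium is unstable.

species 1 excludes species 2

Compare the nullcline intercepts: K1/α12 = 788/1.08 = 730 > K2 = 110; K2/α21 = 110/0.234 = 470 < K1 = 788.
Since the inequalities point opposite ways, species 1 can invade but species 2 cannot.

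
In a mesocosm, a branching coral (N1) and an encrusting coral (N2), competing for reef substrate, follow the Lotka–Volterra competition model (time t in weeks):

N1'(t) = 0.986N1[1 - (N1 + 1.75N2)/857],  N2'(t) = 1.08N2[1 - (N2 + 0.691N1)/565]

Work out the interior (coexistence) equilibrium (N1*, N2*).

Setting both brackets to zero gives the nullclines N1 + 1.75N2 = 857 and 0.691N1 + N2 = 565.
Substituting N2 = 565 - 0.691N1 into the first: N1(1 - 1.75·0.691) = 857 - 1.75·565.
So N1* = -132/-0.209 = 630, and then N2* = 565 - 0.691·630 = 130.

N1* ≈ 630, N2* ≈ 130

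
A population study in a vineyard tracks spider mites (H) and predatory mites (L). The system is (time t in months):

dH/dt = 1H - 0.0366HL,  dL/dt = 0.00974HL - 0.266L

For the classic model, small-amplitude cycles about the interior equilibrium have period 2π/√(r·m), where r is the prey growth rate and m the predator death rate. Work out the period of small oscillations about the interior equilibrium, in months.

T ≈ 12.2 months

Here r = 1 and m = 0.266, so r·m = 0.266.
ω = √0.266 = 0.516 per month, hence T = 2π/ω ≈ 12.2 months.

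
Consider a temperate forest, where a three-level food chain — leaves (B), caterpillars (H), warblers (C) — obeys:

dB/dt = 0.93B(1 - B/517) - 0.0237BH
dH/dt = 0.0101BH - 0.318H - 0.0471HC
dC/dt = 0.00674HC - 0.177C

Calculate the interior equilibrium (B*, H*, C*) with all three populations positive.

From dC/dt = 0: 0.00674H* = 0.177, so H* = 26.3.
From dB/dt = 0: 0.93(1 - B*/517) = 0.0237·26.3, giving B* = 517·(1 - 0.669) = 171.
From dH/dt = 0: 0.0101·171 - 0.318 = 0.0471C*, so C* = 1.41/0.0471 = 29.9.

B* ≈ 171, H* ≈ 26.3, C* ≈ 29.9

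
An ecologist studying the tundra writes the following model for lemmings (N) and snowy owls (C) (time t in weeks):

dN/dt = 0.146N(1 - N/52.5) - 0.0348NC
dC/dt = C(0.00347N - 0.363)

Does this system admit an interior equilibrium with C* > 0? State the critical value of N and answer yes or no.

The predator equation gives dC/dt > 0 only when N > 0.363/0.00347 = 105.
Without the predator, N → K = 52.5. Since 52.5 < 105, the predator cannot invade.

Threshold N = 105; K < 105, so no, the predator goes extinct.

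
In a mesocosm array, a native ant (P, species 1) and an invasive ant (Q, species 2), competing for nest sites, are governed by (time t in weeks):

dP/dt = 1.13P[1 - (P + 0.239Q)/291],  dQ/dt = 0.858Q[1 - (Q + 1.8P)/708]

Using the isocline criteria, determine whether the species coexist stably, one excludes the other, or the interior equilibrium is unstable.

Compare the nullcline intercepts: K1/α12 = 291/0.239 = 1220 > K2 = 708; K2/α21 = 708/1.8 = 393 > K1 = 291.
Since both inequalities hold, each species can invade when rare, so the interior equilibrium is stable.

stable coexistence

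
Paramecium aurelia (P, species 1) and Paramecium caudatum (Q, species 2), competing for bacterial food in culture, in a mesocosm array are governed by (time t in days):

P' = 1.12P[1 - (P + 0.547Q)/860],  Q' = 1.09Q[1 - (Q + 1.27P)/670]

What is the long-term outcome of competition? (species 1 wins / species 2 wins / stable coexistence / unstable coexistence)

species 1 excludes species 2

Compare the nullcline intercepts: K1/α12 = 860/0.547 = 1570 > K2 = 670; K2/α21 = 670/1.27 = 528 < K1 = 860.
Since the inequalities point opposite ways, species 1 can invade but species 2 cannot.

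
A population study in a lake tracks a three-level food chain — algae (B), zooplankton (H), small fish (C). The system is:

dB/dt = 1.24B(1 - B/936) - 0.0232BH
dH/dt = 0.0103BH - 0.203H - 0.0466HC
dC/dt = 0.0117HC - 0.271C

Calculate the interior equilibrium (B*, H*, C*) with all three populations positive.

From dC/dt = 0: 0.0117H* = 0.271, so H* = 23.2.
From dB/dt = 0: 1.24(1 - B*/936) = 0.0232·23.2, giving B* = 936·(1 - 0.433) = 530.
From dH/dt = 0: 0.0103·530 - 0.203 = 0.0466C*, so C* = 5.26/0.0466 = 113.

B* ≈ 530, H* ≈ 23.2, C* ≈ 113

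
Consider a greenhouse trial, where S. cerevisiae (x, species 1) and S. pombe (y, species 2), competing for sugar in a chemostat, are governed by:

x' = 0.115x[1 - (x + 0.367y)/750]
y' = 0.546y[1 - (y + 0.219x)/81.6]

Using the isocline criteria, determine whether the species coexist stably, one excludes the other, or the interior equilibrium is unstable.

species 1 excludes species 2

Compare the nullcline intercepts: K1/α12 = 750/0.367 = 2040 > K2 = 81.6; K2/α21 = 81.6/0.219 = 373 < K1 = 750.
Since the inequalities point opposite ways, species 1 can invade but species 2 cannot.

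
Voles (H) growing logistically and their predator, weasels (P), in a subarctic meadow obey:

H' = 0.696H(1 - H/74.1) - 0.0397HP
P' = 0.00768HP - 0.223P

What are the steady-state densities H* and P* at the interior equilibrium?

H* ≈ 29, P* ≈ 10.7

From dP/dt = 0 with P > 0: 0.00768H* = 0.223, so H* = 29.
Substitute into dH/dt = 0: 0.696(1 - 29/74.1) = 0.0397P*.
The bracket is 0.608, giving P* = 0.423/0.0397 = 10.7.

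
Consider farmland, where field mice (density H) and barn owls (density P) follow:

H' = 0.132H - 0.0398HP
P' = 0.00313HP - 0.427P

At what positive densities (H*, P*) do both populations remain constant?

Set dP/dt = 0 with P > 0: 0.00313H - 0.427 = 0, so H* = 0.427/0.00313 = 136.
Set dH/dt = 0 with H > 0: 0.132 - 0.0398P = 0, so P* = 0.132/0.0398 = 3.32.

H* ≈ 136, P* ≈ 3.32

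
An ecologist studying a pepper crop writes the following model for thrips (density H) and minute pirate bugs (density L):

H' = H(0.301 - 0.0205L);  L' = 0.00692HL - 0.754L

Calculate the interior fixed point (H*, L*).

H* ≈ 109, L* ≈ 14.7

Set dL/dt = 0 with L > 0: 0.00692H - 0.754 = 0, so H* = 0.754/0.00692 = 109.
Set dH/dt = 0 with H > 0: 0.301 - 0.0205L = 0, so L* = 0.301/0.0205 = 14.7.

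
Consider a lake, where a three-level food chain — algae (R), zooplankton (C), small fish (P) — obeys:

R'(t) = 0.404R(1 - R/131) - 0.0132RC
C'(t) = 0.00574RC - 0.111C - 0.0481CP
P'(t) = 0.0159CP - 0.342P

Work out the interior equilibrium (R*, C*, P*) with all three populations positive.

R* ≈ 38.9, C* ≈ 21.5, P* ≈ 2.34

From dP/dt = 0: 0.0159C* = 0.342, so C* = 21.5.
From dR/dt = 0: 0.404(1 - R*/131) = 0.0132·21.5, giving R* = 131·(1 - 0.703) = 38.9.
From dC/dt = 0: 0.00574·38.9 - 0.111 = 0.0481P*, so P* = 0.112/0.0481 = 2.34.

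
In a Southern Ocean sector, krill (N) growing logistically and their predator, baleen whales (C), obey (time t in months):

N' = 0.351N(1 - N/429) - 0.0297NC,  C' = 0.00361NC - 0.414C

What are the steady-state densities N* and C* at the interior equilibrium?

From dC/dt = 0 with C > 0: 0.00361N* = 0.414, so N* = 115.
Substitute into dN/dt = 0: 0.351(1 - 115/429) = 0.0297C*.
The bracket is 0.733, giving C* = 0.257/0.0297 = 8.66.

N* ≈ 115, C* ≈ 8.66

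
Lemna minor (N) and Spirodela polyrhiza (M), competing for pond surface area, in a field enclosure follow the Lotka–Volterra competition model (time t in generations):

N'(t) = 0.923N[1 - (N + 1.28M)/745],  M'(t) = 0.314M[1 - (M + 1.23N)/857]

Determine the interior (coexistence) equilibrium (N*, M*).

N* ≈ 613, M* ≈ 103

Setting both brackets to zero gives the nullclines N + 1.28M = 745 and 1.23N + M = 857.
Substituting M = 857 - 1.23N into the first: N(1 - 1.28·1.23) = 745 - 1.28·857.
So N* = -352/-0.574 = 613, and then M* = 857 - 1.23·613 = 103.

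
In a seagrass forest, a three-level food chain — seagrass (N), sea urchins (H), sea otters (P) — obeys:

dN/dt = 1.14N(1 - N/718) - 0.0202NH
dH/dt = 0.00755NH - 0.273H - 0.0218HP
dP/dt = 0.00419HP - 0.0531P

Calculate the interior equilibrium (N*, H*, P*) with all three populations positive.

N* ≈ 557, H* ≈ 12.7, P* ≈ 180

From dP/dt = 0: 0.00419H* = 0.0531, so H* = 12.7.
From dN/dt = 0: 1.14(1 - N*/718) = 0.0202·12.7, giving N* = 718·(1 - 0.225) = 557.
From dH/dt = 0: 0.00755·557 - 0.273 = 0.0218P*, so P* = 3.93/0.0218 = 180.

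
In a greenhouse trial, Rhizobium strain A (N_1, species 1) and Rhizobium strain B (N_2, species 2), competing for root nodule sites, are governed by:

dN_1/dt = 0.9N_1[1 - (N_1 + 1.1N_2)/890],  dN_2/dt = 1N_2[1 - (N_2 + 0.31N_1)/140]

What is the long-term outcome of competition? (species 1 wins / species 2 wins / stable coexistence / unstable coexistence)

species 1 excludes species 2

Compare the nullcline intercepts: K1/α12 = 890/1.1 = 809 > K2 = 140; K2/α21 = 140/0.31 = 452 < K1 = 890.
Since the inequalities point opposite ways, species 1 can invade but species 2 cannot.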